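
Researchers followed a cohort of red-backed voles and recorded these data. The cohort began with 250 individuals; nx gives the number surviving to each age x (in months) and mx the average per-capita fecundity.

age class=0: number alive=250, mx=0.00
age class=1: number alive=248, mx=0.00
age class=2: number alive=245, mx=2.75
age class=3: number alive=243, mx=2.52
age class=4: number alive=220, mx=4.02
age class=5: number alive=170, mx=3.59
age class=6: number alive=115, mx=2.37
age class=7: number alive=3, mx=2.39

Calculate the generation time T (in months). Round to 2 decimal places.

lx = nx/n0 = nx/250: 1, 0.992, 0.98, 0.972, 0.88, 0.68, 0.46, 0.012
lx·mx: 0, 0, 2.695, 2.44944, 3.5376, 2.4412, 1.0902, 0.02868 → R0 = 12.24212
x·lx·mx: 0, 0, 5.39, 7.34832, 14.1504, 12.206, 6.5412, 0.20076 → Σ = 45.83668
T = 45.83668 / 12.24212 = 3.744178… → 3.74

3.74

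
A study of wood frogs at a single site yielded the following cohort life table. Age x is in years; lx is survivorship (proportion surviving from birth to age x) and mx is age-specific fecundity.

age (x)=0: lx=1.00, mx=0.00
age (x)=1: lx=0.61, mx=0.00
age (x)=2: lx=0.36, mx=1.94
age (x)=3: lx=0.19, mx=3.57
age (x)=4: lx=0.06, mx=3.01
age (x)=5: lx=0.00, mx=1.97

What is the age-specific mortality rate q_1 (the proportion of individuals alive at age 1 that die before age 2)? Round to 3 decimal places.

q_1 = (l_1 − l_2) / l_1 = (0.61 − 0.36) / 0.61
     = 0.25 / 0.61 = 0.409836… → 0.410

0.410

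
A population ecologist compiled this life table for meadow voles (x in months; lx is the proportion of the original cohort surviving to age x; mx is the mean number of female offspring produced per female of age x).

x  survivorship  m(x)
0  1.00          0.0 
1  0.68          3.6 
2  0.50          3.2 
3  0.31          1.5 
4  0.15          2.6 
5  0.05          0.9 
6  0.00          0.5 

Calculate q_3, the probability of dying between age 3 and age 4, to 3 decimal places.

0.516

q_3 = (l_3 − l_4) / l_3 = (0.31 − 0.15) / 0.31
     = 0.16 / 0.31 = 0.516129… → 0.516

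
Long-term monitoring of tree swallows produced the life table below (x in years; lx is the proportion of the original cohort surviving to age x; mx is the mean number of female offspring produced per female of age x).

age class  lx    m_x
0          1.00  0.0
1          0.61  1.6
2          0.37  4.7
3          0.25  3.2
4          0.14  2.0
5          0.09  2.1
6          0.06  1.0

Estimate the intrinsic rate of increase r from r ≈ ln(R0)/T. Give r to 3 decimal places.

0.609

R0 = Σ lx·mx = 0 + 0.976 + 1.739 + 0.8 + 0.28 + 0.189 + 0.06 = 4.044
Σ x·lx·mx = 9.279; T = 9.279/4.044 = 2.29451…
r ≈ ln(R0)/T = ln(4.044)/2.29451… = 0.60895… → 0.609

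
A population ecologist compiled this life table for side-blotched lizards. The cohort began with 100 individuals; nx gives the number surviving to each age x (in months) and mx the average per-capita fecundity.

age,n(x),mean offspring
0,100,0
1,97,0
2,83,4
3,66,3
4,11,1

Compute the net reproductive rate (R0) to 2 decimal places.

lx = nx/n0 = nx/100: 1, 0.97, 0.83, 0.66, 0.11
lx·mx by age: 0, 0, 3.32, 1.98, 0.11
R0 = Σ lx·mx = 5.41 → 5.41

5.41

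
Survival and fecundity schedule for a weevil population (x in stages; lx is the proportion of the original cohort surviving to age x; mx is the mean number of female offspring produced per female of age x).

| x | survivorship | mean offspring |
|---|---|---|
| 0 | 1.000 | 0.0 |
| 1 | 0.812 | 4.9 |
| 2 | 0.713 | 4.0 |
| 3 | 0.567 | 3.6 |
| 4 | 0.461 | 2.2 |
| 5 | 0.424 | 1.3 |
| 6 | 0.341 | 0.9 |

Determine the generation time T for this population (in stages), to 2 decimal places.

lx·mx: 0, 3.9788, 2.852, 2.0412, 1.0142, 0.5512, 0.3069 → R0 = 10.7443
x·lx·mx: 0, 3.9788, 5.704, 6.1236, 4.0568, 2.756, 1.8414 → Σ = 24.4606
T = 24.4606 / 10.7443 = 2.276612… → 2.28

2.28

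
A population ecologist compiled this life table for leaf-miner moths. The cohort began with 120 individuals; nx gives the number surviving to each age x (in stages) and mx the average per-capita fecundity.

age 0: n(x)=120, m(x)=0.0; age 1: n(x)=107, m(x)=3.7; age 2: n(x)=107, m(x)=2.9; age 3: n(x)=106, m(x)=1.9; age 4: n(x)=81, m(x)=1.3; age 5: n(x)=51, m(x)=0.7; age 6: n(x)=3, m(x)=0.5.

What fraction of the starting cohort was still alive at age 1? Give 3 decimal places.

0.892

l_1 = n_1/n_0 = 107/120 = 0.891667… → 0.892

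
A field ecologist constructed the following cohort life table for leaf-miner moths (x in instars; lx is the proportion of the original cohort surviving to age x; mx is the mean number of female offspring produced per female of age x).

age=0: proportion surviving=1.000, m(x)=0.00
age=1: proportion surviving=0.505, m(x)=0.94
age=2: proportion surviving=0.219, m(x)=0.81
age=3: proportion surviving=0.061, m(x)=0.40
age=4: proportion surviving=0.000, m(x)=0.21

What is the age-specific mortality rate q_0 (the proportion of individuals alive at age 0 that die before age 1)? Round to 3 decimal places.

q_0 = (l_0 − l_1) / l_0 = (1 − 0.505) / 1
     = 0.495 / 1 = 0.495 → 0.495

0.495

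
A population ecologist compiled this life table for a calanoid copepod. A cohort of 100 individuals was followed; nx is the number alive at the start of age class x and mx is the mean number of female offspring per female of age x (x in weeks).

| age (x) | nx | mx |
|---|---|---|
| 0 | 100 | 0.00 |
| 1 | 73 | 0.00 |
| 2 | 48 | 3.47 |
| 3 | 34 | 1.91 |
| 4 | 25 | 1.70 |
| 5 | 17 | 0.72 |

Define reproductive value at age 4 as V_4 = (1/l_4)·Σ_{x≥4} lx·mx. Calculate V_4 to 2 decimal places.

lx = nx/n0 = nx/100: 1, 0.73, 0.48, 0.34, 0.25, 0.17
lx·mx for x ≥ 4: 0.425, 0.1224 → sum = 0.5474
V_4 = 0.5474 / l_4 = 0.5474 / 0.25 = 2.1896 → 2.19

2.19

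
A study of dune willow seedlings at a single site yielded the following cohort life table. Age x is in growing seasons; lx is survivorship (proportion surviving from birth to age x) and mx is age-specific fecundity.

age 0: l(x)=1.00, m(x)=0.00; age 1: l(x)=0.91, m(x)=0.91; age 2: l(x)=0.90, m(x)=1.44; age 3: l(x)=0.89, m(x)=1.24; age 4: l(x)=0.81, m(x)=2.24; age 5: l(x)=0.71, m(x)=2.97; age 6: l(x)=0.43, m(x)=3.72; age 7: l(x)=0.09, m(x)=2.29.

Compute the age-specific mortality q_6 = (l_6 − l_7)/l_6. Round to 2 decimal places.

q_6 = (l_6 − l_7) / l_6 = (0.43 − 0.09) / 0.43
     = 0.34 / 0.43 = 0.790698… → 0.79

0.79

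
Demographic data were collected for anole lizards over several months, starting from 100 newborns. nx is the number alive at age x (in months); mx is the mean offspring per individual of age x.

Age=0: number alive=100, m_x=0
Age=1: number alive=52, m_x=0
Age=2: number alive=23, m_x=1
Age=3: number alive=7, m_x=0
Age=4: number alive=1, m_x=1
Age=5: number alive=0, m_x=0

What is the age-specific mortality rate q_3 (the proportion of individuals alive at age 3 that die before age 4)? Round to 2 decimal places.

lx = nx/n0 = nx/100: 1, 0.52, 0.23, 0.07, 0.01, 0
q_3 = (l_3 − l_4) / l_3 = (0.07 − 0.01) / 0.07
     = 0.06 / 0.07 = 0.857143… → 0.86

0.86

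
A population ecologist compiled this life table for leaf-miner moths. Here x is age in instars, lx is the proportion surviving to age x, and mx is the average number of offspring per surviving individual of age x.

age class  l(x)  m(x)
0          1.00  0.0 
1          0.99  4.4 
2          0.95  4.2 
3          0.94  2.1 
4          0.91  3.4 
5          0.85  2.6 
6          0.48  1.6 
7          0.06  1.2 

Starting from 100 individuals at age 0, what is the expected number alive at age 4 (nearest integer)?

91

Expected survivors = N0 · l_4 = 100 × 0.91 = 91 → 91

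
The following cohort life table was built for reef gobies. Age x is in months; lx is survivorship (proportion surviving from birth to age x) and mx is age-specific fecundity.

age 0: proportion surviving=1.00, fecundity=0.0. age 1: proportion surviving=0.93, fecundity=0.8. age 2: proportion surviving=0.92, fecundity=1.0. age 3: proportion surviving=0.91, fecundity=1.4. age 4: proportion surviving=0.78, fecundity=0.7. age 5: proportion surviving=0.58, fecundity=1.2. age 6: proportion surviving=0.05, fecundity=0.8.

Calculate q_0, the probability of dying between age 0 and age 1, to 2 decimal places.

0.07

q_0 = (l_0 − l_1) / l_0 = (1 − 0.93) / 1
     = 0.07 / 1 = 0.07 → 0.07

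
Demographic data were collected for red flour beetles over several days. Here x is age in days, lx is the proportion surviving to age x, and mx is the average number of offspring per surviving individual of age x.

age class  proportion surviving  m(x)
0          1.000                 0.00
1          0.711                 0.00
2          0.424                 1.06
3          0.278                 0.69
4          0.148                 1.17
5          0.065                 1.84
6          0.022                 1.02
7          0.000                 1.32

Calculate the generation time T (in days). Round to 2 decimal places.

3.03

lx·mx: 0, 0, 0.44944, 0.19182, 0.17316, 0.1196, 0.02244, 0 → R0 = 0.95646
x·lx·mx: 0, 0, 0.89888, 0.57546, 0.69264, 0.598, 0.13464, 0 → Σ = 2.89962
T = 2.89962 / 0.95646 = 3.031617… → 3.03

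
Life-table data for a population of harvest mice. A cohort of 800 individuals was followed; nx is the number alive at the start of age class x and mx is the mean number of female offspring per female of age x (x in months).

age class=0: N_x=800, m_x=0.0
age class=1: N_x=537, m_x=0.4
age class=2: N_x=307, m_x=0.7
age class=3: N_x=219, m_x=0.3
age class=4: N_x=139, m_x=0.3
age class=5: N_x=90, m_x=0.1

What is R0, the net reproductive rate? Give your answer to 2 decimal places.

0.68

lx = nx/n0 = nx/800: 1, 0.67125, 0.38375, 0.27375, 0.17375, 0.1125
lx·mx by age: 0, 0.2685, 0.268625, 0.082125, 0.052125, 0.01125
R0 = Σ lx·mx = 0.682625 → 0.68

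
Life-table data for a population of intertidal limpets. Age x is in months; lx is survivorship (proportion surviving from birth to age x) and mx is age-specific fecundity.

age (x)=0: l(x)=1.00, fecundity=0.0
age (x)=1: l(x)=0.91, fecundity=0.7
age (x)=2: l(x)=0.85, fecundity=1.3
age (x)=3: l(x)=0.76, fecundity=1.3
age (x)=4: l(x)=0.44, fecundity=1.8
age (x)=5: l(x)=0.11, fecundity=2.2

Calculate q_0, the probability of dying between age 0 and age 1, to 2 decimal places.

0.09

q_0 = (l_0 − l_1) / l_0 = (1 − 0.91) / 1
     = 0.09 / 1 = 0.09 → 0.09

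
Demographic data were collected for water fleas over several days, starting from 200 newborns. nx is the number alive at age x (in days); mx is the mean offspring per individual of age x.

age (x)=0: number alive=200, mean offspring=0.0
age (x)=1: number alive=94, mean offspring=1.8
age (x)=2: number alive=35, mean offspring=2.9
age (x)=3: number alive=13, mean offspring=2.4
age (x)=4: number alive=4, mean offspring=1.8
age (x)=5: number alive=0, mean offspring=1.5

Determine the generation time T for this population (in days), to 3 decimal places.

lx = nx/n0 = nx/200: 1, 0.47, 0.175, 0.065, 0.02, 0
lx·mx: 0, 0.846, 0.5075, 0.156, 0.036, 0 → R0 = 1.5455
x·lx·mx: 0, 0.846, 1.015, 0.468, 0.144, 0 → Σ = 2.473
T = 2.473 / 1.5455 = 1.600129… → 1.600

1.600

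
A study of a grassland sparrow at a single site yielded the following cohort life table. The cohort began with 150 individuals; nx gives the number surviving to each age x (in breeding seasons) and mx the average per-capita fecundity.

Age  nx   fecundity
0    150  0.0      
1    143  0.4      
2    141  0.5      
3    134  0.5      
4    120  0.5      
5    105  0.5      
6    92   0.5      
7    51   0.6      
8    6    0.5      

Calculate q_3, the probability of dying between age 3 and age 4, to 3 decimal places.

lx = nx/n0 = nx/150: 1, 0.95333…, 0.94, 0.89333…, 0.8, 0.7, 0.61333…, 0.34, 0.04
q_3 = (l_3 − l_4) / l_3 = (0.893333… − 0.8) / 0.893333…
     = 0.093333… / 0.893333… = 0.104478… → 0.104

0.104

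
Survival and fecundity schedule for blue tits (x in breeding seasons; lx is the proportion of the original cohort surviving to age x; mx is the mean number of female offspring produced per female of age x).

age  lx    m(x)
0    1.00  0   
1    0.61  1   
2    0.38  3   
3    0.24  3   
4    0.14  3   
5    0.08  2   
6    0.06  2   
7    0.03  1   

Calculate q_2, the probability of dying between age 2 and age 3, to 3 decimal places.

q_2 = (l_2 − l_3) / l_2 = (0.38 − 0.24) / 0.38
     = 0.14 / 0.38 = 0.368421… → 0.368

0.368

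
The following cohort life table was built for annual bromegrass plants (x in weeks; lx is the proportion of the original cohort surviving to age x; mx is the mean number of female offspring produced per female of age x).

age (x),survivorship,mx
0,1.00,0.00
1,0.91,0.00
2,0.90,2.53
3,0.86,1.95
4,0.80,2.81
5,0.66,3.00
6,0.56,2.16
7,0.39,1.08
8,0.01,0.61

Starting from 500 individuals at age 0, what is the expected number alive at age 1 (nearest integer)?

455

Expected survivors = N0 · l_1 = 500 × 0.91 = 455 → 455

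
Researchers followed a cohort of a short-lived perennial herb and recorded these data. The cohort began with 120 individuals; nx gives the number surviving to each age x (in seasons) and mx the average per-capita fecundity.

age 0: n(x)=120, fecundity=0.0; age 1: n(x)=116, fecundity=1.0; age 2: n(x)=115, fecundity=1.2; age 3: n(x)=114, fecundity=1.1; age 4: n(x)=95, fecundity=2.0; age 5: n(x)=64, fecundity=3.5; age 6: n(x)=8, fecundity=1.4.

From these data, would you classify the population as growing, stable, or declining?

lx = nx/n0 = nx/120: 1, 0.96667…, 0.95833…, 0.95, 0.79167…, 0.53333…, 0.06667…
R0 = Σ lx·mx = 0 + 0.966667… + 1.15… + 1.045 + 1.583333… + 1.866667… + 0.093333… = 6.705…
R0 > 1, so the population is growing.

growing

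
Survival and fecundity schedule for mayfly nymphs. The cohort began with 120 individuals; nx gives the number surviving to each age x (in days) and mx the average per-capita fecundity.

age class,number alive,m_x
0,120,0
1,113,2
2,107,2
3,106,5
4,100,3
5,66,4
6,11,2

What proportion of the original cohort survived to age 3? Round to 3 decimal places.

0.883

l_3 = n_3/n_0 = 106/120 = 0.883333… → 0.883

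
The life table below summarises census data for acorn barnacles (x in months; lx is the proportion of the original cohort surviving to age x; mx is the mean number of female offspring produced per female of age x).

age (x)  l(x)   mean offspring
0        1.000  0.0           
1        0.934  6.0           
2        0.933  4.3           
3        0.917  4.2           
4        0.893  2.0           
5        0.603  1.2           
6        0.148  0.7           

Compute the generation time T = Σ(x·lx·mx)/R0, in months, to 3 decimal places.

2.274

lx·mx: 0, 5.604, 4.0119, 3.8514, 1.786, 0.7236, 0.1036 → R0 = 16.0805
x·lx·mx: 0, 5.604, 8.0238, 11.5542, 7.144, 3.618, 0.6216 → Σ = 36.5656
T = 36.5656 / 16.0805 = 2.273909… → 2.274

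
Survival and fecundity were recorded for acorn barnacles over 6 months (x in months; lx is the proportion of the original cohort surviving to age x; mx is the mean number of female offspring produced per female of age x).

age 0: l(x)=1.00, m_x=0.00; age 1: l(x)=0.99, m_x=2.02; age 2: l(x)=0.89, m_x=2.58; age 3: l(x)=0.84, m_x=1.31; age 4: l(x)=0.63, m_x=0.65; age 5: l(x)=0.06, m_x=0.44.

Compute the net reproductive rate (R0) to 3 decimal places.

5.832

lx·mx by age: 0, 1.9998, 2.2962, 1.1004, 0.4095, 0.0264
R0 = Σ lx·mx = 5.8323 → 5.832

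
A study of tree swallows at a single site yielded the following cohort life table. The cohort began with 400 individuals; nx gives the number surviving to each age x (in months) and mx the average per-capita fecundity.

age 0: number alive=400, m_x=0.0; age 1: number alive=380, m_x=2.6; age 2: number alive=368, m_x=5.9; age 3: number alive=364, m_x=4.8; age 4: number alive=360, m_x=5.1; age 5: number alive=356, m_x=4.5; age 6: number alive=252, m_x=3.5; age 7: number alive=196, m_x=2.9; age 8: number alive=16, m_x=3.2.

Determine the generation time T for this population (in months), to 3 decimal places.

lx = nx/n0 = nx/400: 1, 0.95, 0.92, 0.91, 0.9, 0.89, 0.63, 0.49, 0.04
lx·mx: 0, 2.47, 5.428, 4.368, 4.59, 4.005, 2.205, 1.421, 0.128 → R0 = 24.615
x·lx·mx: 0, 2.47, 10.856, 13.104, 18.36, 20.025, 13.23, 9.947, 1.024 → Σ = 89.016
T = 89.016 / 24.615 = 3.616332… → 3.616

3.616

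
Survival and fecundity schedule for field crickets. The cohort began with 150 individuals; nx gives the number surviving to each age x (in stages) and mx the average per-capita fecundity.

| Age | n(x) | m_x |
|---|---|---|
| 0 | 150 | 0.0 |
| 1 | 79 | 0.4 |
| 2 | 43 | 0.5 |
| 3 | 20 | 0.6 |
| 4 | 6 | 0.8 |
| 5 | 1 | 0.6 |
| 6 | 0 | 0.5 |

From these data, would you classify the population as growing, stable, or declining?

declining

lx = nx/n0 = nx/150: 1, 0.52667…, 0.28667…, 0.13333…, 0.04, 0.00667…, 0
R0 = Σ lx·mx = 0 + 0.210667… + 0.143333… + 0.08… + 0.032 + 0.004… + 0 = 0.47…
R0 < 1, so the population is declining.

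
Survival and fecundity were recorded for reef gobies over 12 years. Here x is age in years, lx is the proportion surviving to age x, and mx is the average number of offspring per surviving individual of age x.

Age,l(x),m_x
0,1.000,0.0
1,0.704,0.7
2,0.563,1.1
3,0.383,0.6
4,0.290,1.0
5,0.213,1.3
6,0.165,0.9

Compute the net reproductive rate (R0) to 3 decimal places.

2.057

lx·mx by age: 0, 0.4928, 0.6193, 0.2298, 0.29, 0.2769, 0.1485
R0 = Σ lx·mx = 2.0573 → 2.057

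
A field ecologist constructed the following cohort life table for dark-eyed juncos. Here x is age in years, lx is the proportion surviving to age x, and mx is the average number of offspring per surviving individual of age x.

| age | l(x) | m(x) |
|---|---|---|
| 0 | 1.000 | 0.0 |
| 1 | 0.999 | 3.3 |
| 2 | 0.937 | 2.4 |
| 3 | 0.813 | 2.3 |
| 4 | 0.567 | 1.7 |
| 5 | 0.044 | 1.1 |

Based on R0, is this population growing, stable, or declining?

R0 = Σ lx·mx = 0 + 3.2967 + 2.2488 + 1.8699 + 0.9639 + 0.0484 = 8.4277
R0 > 1, so the population is growing.

growing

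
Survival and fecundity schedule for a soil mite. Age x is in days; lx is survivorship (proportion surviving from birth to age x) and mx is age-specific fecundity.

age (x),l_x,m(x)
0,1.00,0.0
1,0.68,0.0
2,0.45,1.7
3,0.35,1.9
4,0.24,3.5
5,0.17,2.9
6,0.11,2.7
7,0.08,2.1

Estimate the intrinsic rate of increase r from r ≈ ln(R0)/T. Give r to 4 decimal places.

R0 = Σ lx·mx = 0 + 0 + 0.765 + 0.665 + 0.84 + 0.493 + 0.297 + 0.168 = 3.228
Σ x·lx·mx = 12.308; T = 12.308/3.228 = 3.81289…
r ≈ ln(R0)/T = ln(3.228)/3.81289… = 0.307343… → 0.3073

0.3073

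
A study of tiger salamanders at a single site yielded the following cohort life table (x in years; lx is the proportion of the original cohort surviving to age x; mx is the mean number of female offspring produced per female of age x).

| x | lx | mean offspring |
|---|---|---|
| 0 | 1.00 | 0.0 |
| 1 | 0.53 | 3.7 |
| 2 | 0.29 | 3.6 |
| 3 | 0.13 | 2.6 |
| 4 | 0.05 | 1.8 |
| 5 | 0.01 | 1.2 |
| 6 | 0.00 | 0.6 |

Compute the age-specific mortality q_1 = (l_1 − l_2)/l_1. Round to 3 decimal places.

0.453

q_1 = (l_1 − l_2) / l_1 = (0.53 − 0.29) / 0.53
     = 0.24 / 0.53 = 0.45283… → 0.453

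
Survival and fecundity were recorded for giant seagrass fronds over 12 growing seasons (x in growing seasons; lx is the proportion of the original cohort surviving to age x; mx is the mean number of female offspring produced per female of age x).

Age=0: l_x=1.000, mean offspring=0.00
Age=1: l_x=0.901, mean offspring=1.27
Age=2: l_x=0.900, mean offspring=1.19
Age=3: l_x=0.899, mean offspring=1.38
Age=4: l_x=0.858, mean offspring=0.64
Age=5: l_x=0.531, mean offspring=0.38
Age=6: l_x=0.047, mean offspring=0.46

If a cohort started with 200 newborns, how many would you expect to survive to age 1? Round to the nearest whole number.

180

Expected survivors = N0 · l_1 = 200 × 0.901 = 180.2 → 180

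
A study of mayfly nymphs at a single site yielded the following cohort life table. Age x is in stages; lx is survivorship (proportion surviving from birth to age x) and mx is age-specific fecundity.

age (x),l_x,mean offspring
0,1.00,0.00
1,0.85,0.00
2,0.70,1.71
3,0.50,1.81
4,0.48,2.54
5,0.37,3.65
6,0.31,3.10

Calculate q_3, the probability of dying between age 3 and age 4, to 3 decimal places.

q_3 = (l_3 − l_4) / l_3 = (0.5 − 0.48) / 0.5
     = 0.02 / 0.5 = 0.04 → 0.040

0.040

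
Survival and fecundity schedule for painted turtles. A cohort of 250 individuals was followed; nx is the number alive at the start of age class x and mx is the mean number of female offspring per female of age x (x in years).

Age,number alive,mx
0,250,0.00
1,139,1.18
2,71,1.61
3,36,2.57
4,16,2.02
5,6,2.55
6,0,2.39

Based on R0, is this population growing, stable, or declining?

lx = nx/n0 = nx/250: 1, 0.556, 0.284, 0.144, 0.064, 0.024, 0
R0 = Σ lx·mx = 0 + 0.65608 + 0.45724 + 0.37008 + 0.12928 + 0.0612 + 0 = 1.67388
R0 > 1, so the population is growing.

growing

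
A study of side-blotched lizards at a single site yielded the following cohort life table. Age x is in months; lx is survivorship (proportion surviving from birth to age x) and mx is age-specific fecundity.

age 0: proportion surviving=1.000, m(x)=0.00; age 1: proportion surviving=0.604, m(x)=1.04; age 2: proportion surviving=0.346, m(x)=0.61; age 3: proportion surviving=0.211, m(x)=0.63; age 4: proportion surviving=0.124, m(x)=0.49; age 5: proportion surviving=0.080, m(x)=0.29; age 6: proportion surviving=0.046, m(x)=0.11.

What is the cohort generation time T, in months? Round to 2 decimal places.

lx·mx: 0, 0.62816, 0.21106, 0.13293, 0.06076, 0.0232, 0.00506 → R0 = 1.06117
x·lx·mx: 0, 0.62816, 0.42212, 0.39879, 0.24304, 0.116, 0.03036 → Σ = 1.83847
T = 1.83847 / 1.06117 = 1.732493… → 1.73

1.73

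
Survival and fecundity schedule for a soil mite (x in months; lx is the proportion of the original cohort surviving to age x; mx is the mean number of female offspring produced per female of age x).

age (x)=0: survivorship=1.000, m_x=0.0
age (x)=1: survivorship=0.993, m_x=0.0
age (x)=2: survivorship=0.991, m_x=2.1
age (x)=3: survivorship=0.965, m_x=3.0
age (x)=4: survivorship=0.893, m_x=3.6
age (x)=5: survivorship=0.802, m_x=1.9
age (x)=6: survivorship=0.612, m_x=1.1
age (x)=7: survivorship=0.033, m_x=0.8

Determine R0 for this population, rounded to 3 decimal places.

10.414

lx·mx by age: 0, 0, 2.0811, 2.895, 3.2148, 1.5238, 0.6732, 0.0264
R0 = Σ lx·mx = 10.4143 → 10.414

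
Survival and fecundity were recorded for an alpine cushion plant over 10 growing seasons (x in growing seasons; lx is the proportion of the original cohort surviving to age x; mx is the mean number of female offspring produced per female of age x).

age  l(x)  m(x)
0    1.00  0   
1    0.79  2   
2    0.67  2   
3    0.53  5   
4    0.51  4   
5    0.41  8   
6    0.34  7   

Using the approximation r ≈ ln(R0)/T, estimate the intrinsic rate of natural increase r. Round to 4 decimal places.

0.6721

R0 = Σ lx·mx = 0 + 1.58 + 1.34 + 2.65 + 2.04 + 3.28 + 2.38 = 13.27
Σ x·lx·mx = 51.05; T = 51.05/13.27 = 3.84702…
r ≈ ln(R0)/T = ln(13.27)/3.84702… = 0.67208… → 0.6721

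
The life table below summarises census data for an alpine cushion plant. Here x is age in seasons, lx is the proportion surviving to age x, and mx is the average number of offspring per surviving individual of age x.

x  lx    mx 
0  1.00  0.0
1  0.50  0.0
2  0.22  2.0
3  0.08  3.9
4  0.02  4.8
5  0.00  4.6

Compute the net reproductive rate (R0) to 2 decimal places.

lx·mx by age: 0, 0, 0.44, 0.312, 0.096, 0
R0 = Σ lx·mx = 0.848 → 0.85

0.85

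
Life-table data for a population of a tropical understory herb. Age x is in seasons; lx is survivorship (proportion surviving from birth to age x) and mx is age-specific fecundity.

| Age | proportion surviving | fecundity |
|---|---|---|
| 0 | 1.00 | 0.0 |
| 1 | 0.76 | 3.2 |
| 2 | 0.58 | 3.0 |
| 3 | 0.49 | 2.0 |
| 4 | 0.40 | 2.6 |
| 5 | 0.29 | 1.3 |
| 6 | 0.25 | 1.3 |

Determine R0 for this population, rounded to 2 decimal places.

6.89

lx·mx by age: 0, 2.432, 1.74, 0.98, 1.04, 0.377, 0.325
R0 = Σ lx·mx = 6.894 → 6.89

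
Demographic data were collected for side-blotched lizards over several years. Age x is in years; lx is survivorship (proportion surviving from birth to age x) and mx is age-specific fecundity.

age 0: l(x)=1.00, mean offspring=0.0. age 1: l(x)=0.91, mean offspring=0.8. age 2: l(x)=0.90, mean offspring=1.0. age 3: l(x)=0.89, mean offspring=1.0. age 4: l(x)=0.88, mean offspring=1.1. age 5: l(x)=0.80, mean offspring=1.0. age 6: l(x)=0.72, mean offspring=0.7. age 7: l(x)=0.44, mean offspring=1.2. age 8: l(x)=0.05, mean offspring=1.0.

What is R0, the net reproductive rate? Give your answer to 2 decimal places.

5.37

lx·mx by age: 0, 0.728, 0.9, 0.89, 0.968, 0.8, 0.504, 0.528, 0.05
R0 = Σ lx·mx = 5.368 → 5.37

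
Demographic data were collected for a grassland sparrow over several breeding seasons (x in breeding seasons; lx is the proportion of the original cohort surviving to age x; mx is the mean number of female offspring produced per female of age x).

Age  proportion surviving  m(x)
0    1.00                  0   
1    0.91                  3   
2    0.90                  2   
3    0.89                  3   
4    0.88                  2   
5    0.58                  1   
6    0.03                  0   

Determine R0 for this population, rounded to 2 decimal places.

9.54

lx·mx by age: 0, 2.73, 1.8, 2.67, 1.76, 0.58, 0
R0 = Σ lx·mx = 9.54 → 9.54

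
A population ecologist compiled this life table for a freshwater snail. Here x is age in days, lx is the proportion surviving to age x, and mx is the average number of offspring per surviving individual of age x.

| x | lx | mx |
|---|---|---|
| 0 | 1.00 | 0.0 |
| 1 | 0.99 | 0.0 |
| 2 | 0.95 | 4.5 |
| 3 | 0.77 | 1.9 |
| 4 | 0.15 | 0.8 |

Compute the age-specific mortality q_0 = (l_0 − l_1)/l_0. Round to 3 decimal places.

0.010

q_0 = (l_0 − l_1) / l_0 = (1 − 0.99) / 1
     = 0.01 / 1 = 0.01 → 0.010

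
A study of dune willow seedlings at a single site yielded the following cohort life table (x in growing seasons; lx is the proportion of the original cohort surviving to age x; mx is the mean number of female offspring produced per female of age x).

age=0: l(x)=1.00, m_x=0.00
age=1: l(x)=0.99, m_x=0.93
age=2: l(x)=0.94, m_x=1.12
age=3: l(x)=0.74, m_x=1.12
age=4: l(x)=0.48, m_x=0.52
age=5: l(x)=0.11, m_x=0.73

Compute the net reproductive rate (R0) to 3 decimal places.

lx·mx by age: 0, 0.9207, 1.0528, 0.8288, 0.2496, 0.0803
R0 = Σ lx·mx = 3.1322 → 3.132

3.132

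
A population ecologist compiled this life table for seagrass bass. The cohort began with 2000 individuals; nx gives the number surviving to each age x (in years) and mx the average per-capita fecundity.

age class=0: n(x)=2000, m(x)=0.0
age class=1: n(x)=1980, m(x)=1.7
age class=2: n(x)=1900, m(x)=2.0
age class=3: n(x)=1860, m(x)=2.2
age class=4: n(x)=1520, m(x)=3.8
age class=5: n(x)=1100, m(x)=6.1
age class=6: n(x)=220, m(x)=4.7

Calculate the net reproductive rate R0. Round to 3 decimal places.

12.389

lx = nx/n0 = nx/2000: 1, 0.99, 0.95, 0.93, 0.76, 0.55, 0.11
lx·mx by age: 0, 1.683, 1.9, 2.046, 2.888, 3.355, 0.517
R0 = Σ lx·mx = 12.389 → 12.389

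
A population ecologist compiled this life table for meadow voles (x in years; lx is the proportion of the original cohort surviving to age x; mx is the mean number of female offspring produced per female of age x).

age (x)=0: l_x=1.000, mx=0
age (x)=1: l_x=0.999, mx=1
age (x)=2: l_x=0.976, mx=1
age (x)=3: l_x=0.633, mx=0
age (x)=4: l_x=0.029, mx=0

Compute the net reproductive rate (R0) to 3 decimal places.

lx·mx by age: 0, 0.999, 0.976, 0, 0
R0 = Σ lx·mx = 1.975 → 1.975

1.975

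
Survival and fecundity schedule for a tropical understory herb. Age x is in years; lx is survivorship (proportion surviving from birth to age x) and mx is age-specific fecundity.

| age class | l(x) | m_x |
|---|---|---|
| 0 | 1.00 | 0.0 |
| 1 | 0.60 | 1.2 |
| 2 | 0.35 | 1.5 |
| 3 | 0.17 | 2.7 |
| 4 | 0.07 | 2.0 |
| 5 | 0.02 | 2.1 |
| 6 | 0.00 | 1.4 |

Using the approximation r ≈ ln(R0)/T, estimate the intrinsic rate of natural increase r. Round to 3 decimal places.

0.305

R0 = Σ lx·mx = 0 + 0.72 + 0.525 + 0.459 + 0.14 + 0.042 + 0 = 1.886
Σ x·lx·mx = 3.917; T = 3.917/1.886 = 2.07688…
r ≈ ln(R0)/T = ln(1.886)/2.07688… = 0.30549… → 0.305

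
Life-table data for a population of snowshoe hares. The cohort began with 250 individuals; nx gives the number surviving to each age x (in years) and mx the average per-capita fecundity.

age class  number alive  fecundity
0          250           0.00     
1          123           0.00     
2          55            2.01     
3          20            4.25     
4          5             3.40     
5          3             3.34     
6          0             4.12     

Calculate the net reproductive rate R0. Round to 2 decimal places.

lx = nx/n0 = nx/250: 1, 0.492, 0.22, 0.08, 0.02, 0.012, 0
lx·mx by age: 0, 0, 0.4422, 0.34, 0.068, 0.04008, 0
R0 = Σ lx·mx = 0.89028 → 0.89

0.89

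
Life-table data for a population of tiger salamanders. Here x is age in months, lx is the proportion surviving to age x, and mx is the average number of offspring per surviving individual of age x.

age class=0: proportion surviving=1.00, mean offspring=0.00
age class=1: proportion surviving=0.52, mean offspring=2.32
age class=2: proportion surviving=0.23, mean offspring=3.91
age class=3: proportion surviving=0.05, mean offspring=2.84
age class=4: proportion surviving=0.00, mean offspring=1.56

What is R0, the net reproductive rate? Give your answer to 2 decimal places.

lx·mx by age: 0, 1.2064, 0.8993, 0.142, 0
R0 = Σ lx·mx = 2.2477 → 2.25

2.25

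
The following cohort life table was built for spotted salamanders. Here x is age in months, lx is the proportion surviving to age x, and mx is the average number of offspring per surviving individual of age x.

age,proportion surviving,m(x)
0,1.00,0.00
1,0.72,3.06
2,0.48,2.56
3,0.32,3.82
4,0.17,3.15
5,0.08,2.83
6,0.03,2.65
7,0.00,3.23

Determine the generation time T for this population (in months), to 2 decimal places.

lx·mx: 0, 2.2032, 1.2288, 1.2224, 0.5355, 0.2264, 0.0795, 0 → R0 = 5.4958
x·lx·mx: 0, 2.2032, 2.4576, 3.6672, 2.142, 1.132, 0.477, 0 → Σ = 12.079
T = 12.079 / 5.4958 = 2.19786… → 2.20

2.20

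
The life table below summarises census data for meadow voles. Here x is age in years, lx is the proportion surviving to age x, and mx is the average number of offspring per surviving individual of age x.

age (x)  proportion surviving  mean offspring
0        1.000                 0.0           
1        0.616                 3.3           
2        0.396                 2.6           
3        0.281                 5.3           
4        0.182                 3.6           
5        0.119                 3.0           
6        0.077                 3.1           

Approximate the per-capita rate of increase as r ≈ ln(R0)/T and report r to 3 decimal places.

R0 = Σ lx·mx = 0 + 2.0328 + 1.0296 + 1.4893 + 0.6552 + 0.357 + 0.2387 = 5.8026
Σ x·lx·mx = 14.3979; T = 14.3979/5.8026 = 2.48128…
r ≈ ln(R0)/T = ln(5.8026)/2.48128… = 0.70863… → 0.709

0.709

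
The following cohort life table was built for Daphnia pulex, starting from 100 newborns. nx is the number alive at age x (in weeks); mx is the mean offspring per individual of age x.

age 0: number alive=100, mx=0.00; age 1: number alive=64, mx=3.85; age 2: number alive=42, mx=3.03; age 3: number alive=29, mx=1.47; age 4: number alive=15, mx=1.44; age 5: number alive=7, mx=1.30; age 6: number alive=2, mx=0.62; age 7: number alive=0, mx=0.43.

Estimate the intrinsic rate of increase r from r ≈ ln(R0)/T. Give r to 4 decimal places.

0.8754

lx = nx/n0 = nx/100: 1, 0.64, 0.42, 0.29, 0.15, 0.07, 0.02, 0
R0 = Σ lx·mx = 0 + 2.464 + 1.2726 + 0.4263 + 0.216 + 0.091 + 0.0124 + 0 = 4.4823
Σ x·lx·mx = 7.6815; T = 7.6815/4.4823 = 1.71374…
r ≈ ln(R0)/T = ln(4.4823)/1.71374… = 0.875358… → 0.8754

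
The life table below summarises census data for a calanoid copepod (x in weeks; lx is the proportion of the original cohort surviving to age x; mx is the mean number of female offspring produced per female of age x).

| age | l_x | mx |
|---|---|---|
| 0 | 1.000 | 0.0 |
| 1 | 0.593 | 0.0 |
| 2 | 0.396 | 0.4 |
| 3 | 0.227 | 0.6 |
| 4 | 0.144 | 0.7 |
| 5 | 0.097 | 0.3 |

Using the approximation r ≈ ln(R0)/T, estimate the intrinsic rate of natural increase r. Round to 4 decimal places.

-0.2855

R0 = Σ lx·mx = 0 + 0 + 0.1584 + 0.1362 + 0.1008 + 0.0291 = 0.4245
Σ x·lx·mx = 1.2741; T = 1.2741/0.4245 = 3.00141…
r ≈ ln(R0)/T = ln(0.4245)/3.00141… = -0.28548… → -0.2855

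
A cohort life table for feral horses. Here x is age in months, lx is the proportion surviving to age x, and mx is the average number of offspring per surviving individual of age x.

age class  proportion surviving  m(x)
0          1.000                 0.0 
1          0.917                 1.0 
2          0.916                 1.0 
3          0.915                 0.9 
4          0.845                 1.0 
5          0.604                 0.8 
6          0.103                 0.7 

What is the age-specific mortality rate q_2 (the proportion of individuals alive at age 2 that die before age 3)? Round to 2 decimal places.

0.00

q_2 = (l_2 − l_3) / l_2 = (0.916 − 0.915) / 0.916
     = 0.001 / 0.916 = 0.001092… → 0.00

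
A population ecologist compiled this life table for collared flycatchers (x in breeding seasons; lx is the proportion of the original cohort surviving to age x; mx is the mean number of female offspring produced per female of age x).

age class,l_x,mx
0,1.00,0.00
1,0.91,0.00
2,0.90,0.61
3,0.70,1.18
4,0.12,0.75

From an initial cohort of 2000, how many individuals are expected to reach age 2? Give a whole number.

1800

Expected survivors = N0 · l_2 = 2000 × 0.90 = 1800 → 1800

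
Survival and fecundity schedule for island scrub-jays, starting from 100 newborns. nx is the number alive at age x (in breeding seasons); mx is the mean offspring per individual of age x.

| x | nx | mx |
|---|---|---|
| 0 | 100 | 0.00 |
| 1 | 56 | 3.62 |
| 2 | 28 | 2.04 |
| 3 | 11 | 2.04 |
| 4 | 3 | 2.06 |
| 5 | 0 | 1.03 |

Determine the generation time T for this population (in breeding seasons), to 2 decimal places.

1.42

lx = nx/n0 = nx/100: 1, 0.56, 0.28, 0.11, 0.03, 0
lx·mx: 0, 2.0272, 0.5712, 0.2244, 0.0618, 0 → R0 = 2.8846
x·lx·mx: 0, 2.0272, 1.1424, 0.6732, 0.2472, 0 → Σ = 4.09
T = 4.09 / 2.8846 = 1.417874… → 1.42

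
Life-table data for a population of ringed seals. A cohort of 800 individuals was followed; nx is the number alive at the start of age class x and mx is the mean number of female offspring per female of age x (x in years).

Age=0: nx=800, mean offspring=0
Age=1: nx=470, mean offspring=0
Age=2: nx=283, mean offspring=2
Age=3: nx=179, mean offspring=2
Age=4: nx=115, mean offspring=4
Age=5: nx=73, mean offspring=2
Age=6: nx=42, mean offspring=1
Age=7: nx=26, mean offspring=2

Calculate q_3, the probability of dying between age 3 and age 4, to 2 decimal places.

lx = nx/n0 = nx/800: 1, 0.5875, 0.35375, 0.22375, 0.14375, 0.09125, 0.0525, 0.0325
q_3 = (l_3 − l_4) / l_3 = (0.22375 − 0.14375) / 0.22375
     = 0.08 / 0.22375 = 0.357542… → 0.36

0.36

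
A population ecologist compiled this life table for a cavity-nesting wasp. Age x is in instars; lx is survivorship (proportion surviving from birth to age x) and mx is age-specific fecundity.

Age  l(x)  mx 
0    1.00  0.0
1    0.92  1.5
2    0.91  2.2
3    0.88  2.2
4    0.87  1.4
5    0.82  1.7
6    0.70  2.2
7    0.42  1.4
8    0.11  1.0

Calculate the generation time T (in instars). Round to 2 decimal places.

3.67

lx·mx: 0, 1.38, 2.002, 1.936, 1.218, 1.394, 1.54, 0.588, 0.11 → R0 = 10.168
x·lx·mx: 0, 1.38, 4.004, 5.808, 4.872, 6.97, 9.24, 4.116, 0.88 → Σ = 37.27
T = 37.27 / 10.168 = 3.665421… → 3.67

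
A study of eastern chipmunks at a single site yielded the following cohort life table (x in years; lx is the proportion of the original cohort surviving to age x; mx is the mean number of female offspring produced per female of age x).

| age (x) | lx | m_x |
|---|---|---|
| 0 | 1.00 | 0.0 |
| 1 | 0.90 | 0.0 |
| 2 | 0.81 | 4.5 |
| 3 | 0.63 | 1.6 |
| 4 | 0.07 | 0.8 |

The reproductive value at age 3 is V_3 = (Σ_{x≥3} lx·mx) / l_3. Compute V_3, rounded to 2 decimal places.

lx·mx for x ≥ 3: 1.008, 0.056 → sum = 1.064
V_3 = 1.064 / l_3 = 1.064 / 0.63 = 1.688889… → 1.69

1.69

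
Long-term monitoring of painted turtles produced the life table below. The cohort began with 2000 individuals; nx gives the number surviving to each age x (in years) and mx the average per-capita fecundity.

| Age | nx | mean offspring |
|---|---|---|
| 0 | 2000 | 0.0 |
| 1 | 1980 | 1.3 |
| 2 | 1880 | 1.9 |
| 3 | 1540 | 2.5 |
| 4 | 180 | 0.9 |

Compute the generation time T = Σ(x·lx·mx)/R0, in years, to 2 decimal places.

2.16

lx = nx/n0 = nx/2000: 1, 0.99, 0.94, 0.77, 0.09
lx·mx: 0, 1.287, 1.786, 1.925, 0.081 → R0 = 5.079
x·lx·mx: 0, 1.287, 3.572, 5.775, 0.324 → Σ = 10.958
T = 10.958 / 5.079 = 2.157511… → 2.16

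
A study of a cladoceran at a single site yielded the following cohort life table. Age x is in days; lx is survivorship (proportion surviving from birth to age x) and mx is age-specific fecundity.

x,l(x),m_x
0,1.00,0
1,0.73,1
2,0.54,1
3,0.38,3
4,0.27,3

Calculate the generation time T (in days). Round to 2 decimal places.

2.63

lx·mx: 0, 0.73, 0.54, 1.14, 0.81 → R0 = 3.22
x·lx·mx: 0, 0.73, 1.08, 3.42, 3.24 → Σ = 8.47
T = 8.47 / 3.22 = 2.630435… → 2.63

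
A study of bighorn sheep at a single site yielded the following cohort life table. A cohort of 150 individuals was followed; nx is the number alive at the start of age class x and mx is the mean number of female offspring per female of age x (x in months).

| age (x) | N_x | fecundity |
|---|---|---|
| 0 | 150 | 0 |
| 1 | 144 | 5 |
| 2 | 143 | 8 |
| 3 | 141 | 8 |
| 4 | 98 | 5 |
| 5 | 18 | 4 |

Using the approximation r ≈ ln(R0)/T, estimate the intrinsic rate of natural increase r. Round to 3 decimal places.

lx = nx/n0 = nx/150: 1, 0.96, 0.95333…, 0.94, 0.65333…, 0.12
R0 = Σ lx·mx = 0 + 4.8 + 7.62667… + 7.52 + 3.26667… + 0.48 = 23.693333…
Σ x·lx·mx = 58.08…; T = 58.08…/23.693333… = 2.45132…
r ≈ ln(R0)/T = ln(23.693333…)/2.45132… = 1.29122… → 1.291

1.291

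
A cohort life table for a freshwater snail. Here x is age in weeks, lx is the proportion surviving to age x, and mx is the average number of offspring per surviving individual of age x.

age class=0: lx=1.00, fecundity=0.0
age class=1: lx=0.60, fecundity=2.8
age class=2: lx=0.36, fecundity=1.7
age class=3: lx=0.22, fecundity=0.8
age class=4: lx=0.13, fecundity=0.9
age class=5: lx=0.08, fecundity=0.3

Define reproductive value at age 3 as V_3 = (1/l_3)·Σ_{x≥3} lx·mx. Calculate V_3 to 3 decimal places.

1.441

lx·mx for x ≥ 3: 0.176, 0.117, 0.024 → sum = 0.317
V_3 = 0.317 / l_3 = 0.317 / 0.22 = 1.440909… → 1.441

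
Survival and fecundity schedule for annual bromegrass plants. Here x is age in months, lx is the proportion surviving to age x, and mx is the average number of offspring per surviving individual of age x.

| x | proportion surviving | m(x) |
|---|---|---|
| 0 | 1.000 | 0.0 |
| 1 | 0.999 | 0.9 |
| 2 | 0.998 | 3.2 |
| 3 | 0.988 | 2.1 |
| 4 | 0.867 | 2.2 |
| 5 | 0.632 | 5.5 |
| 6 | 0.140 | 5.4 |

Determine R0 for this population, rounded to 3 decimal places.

lx·mx by age: 0, 0.8991, 3.1936, 2.0748, 1.9074, 3.476, 0.756
R0 = Σ lx·mx = 12.3069 → 12.307

12.307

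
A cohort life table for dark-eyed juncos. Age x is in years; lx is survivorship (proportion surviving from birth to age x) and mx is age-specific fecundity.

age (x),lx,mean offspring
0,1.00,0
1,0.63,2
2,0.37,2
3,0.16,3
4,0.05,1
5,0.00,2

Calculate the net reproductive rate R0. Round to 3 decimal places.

2.530

lx·mx by age: 0, 1.26, 0.74, 0.48, 0.05, 0
R0 = Σ lx·mx = 2.53 → 2.530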